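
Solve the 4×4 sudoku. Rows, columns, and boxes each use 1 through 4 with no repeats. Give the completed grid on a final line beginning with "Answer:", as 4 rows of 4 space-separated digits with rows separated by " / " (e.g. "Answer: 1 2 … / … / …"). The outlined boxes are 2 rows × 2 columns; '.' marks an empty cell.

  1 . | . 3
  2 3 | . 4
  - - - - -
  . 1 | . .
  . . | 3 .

Step 1. [r3c4∈{2}] r3c4 is down to just 2. So r3c4=2.
Step 2. [r4c1∈{4}] r4c1's peers cover all but 4, so r4c1=4.
Step 3. [r2c3∈{1}] nothing but 1 survives at r2c3, so r2c3=1.
Step 4. [r4c4∈{1}] r4c4's peers cover all but 1. So r4c4=1.
Step 5. [r3c3∈{4}] r3c3's peers cover all but 4. So r3c3=4.
Step 6. [r1c3∈{2}] r1c3 has the single candidate 2 ⇒ r1c3=2.
Step 7. [r3c1∈{3}] r3c1 is down to just 3, so r3c1=3.
Step 8. [r1c2∈{4}] only 4 remains possible at r1c2, so r1c2=4.
Step 9. [r4c2∈{2}] r4c2 is down to just 2, so r4c2=2.

Answer: 1 4 2 3 / 2 3 1 4 / 3 1 4 2 / 4 2 3 1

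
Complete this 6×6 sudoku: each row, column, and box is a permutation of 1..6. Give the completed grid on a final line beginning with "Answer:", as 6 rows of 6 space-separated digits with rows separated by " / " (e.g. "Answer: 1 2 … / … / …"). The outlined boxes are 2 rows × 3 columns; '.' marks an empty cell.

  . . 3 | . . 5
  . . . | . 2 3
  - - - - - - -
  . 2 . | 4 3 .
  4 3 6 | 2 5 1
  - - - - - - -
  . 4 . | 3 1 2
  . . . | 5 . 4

Step 1. [r5c1∈{5,6}] row 5 places 6 nowhere but r5c1 ⇒ r5c1=6.
Step 2. [r2c2∈{1,5,6}] across col 2, 5 lands solely at r2c2 ⇒ r2c2=5.
Step 3. [r2c1∈{1}] r2c1's peers cover all but 1. So r2c1=1.
Step 4. [r2c4∈{6}] r2c4 is down to just 6, so r2c4=6.
Step 5. [r3c3∈{1,5}] r3c3 is the only open cell in row 3 admitting 1. So r3c3=1.
Step 6. [r6c1∈{2,3}] across row 6, 3 lands solely at r6c1. So r6c1=3.
Step 7. [r3c1∈{5}] nothing but 5 survives at r3c1, so r3c1=5.
Step 8. [r1c5∈{4}] nothing but 4 survives at r1c5, so r1c5=4.
Step 9. [r5c3∈{5}] r5c3's peers cover all but 5. So r5c3=5.
Step 10. [r1c2∈{6}] r1c2 has the single candidate 6, so r1c2=6.
Step 11. [r2c3∈{4}] only 4 remains possible at r2c3 ⇒ r2c3=4.
Step 12. [r6c5∈{6}] r6c5's peers cover all but 6, so r6c5=6.
Step 13. [r6c3∈{2}] nothing but 2 survives at r6c3, so r6c3=2.
Step 14. [r1c1∈{2}] r1c1 is down to just 2, so r1c1=2.
Step 15. [r6c2∈{1}] only 1 remains possible at r6c2 ⇒ r6c2=1.
Step 16. [r3c6∈{6}] nothing but 6 survives at r3c6 ⇒ r3c6=6.
Step 17. [r1c4∈{1}] only 1 remains possible at r1c4 ⇒ r1c4=1.

Answer: 2 6 3 1 4 5 / 1 5 4 6 2 3 / 5 2 1 4 3 6 / 4 3 6 2 5 1 / 6 4 5 3 1 2 / 3 1 2 5 6 4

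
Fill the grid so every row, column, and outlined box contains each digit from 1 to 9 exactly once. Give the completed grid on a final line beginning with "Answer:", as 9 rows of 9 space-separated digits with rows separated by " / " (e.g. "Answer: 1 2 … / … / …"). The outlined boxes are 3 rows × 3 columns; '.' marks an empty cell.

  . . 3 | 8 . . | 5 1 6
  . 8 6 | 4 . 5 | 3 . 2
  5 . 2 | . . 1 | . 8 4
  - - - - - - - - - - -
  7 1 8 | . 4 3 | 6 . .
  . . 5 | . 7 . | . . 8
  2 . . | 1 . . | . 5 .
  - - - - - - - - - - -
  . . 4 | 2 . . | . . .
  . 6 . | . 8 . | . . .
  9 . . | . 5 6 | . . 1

Step 1. [r4c9∈{9}] r4c9's peers cover all but 9 ⇒ r4c9=9.
Step 2. [r2c5∈{9}] r2c5 is down to just 9. So r2c5=9.
Step 3. [r9c3∈{7}] r9c3 has the single candidate 7. So r9c3=7.
Step 4. [r1c2∈{4,7,9}] r1c2 is the only open cell in row 1 admitting 9 ⇒ r1c2=9.
Step 5. [r9c4∈{3}] nothing but 3 survives at r9c4 ⇒ r9c4=3.
Step 6. [r8c6∈{4,7,9}] across col 6, 4 lands solely at r8c6 ⇒ r8c6=4.
Step 7. [r5c6∈{2,9}] 2 has one home in box 5: r5c6, so r5c6=2.
Step 8. [r3c7∈{7,9}] 9 has one home in row 3: r3c7. So r3c7=9.
Step 9. [r9c7∈{2,4,8}] across row 9, 8 lands solely at r9c7, so r9c7=8.
Step 10. [r7c7∈{7}] nothing but 7 survives at r7c7, so r7c7=7.
Step 11. [r5c4∈{6,9}] 9 has one home in row 5: r5c4 ⇒ r5c4=9.
Step 12. [r6c7∈{4}] r6c7's peers cover all but 4, so r6c7=4.
Step 13. [r5c8∈{3}] r5c8 has the single candidate 3. So r5c8=3.
Step 14. [r8c9∈{3,5}] in row 8, 5 fits only at r8c9 ⇒ r8c9=5.
Step 15. [r8c1∈{1,3}] in row 8, 3 fits only at r8c1, so r8c1=3.
Step 16. [r8c7∈{2}] nothing but 2 survives at r8c7, so r8c7=2.
Step 17. [r3c4∈{6,7}] across col 4, 6 lands solely at r3c4 ⇒ r3c4=6.
Step 18. [r7c5∈{1}] nothing but 1 survives at r7c5 ⇒ r7c5=1.
Step 19. [r8c8∈{9}] r8c8 has the single candidate 9, so r8c8=9.
Step 20. [r5c2∈{4}] r5c2 has the single candidate 4. So r5c2=4.
Step 21. [r8c4∈{7}] r8c4's peers cover all but 7, so r8c4=7.
Step 22. [r1c5∈{2}] only 2 remains possible at r1c5. So r1c5=2.
Step 23. [r9c2∈{2}] only 2 remains possible at r9c2 ⇒ r9c2=2.
Step 24. [r6c2∈{3}] only 3 remains possible at r6c2. So r6c2=3.
Step 25. [r2c8∈{7}] r2c8's peers cover all but 7, so r2c8=7.
Step 26. [r8c3∈{1}] only 1 remains possible at r8c3, so r8c3=1.
Step 27. [r1c1∈{4}] r1c1 is down to just 4. So r1c1=4.
Step 28. [r1c6∈{7}] nothing but 7 survives at r1c6 ⇒ r1c6=7.
Step 29. [r7c9∈{3}] nothing but 3 survives at r7c9, so r7c9=3.
Step 30. [r7c8∈{6}] r7c8's peers cover all but 6. So r7c8=6.
Step 31. [r7c1∈{8}] only 8 remains possible at r7c1. So r7c1=8.
Step 32. [r4c8∈{2}] r4c8's peers cover all but 2, so r4c8=2.
Step 33. [r5c1∈{6}] r5c1's peers cover all but 6. So r5c1=6.
Step 34. [r6c6∈{8}] r6c6 is down to just 8, so r6c6=8.
Step 35. [r5c7∈{1}] r5c7 has the single candidate 1, so r5c7=1.
Step 36. [r3c5∈{3}] only 3 remains possible at r3c5. So r3c5=3.
Step 37. [r4c4∈{5}] r4c4's peers cover all but 5, so r4c4=5.
Step 38. [r6c5∈{6}] r6c5 is down to just 6. So r6c5=6.
Step 39. [r7c2∈{5}] r7c2 is down to just 5, so r7c2=5.
Step 40. [r9c8∈{4}] r9c8's peers cover all but 4, so r9c8=4.
Step 41. [r6c3∈{9}] only 9 remains possible at r6c3, so r6c3=9.
Step 42. [r7c6∈{9}] nothing but 9 survives at r7c6 ⇒ r7c6=9.
Step 43. [r2c1∈{1}] r2c1 is down to just 1. So r2c1=1.
Step 44. [r6c9∈{7}] r6c9 has the single candidate 7. So r6c9=7.
Step 45. [r3c2∈{7}] r3c2 is down to just 7. So r3c2=7.

Answer: 4 9 3 8 2 7 5 1 6 / 1 8 6 4 9 5 3 7 2 / 5 7 2 6 3 1 9 8 4 / 7 1 8 5 4 3 6 2 9 / 6 4 5 9 7 2 1 3 8 / 2 3 9 1 6 8 4 5 7 / 8 5 4 2 1 9 7 6 3 / 3 6 1 7 8 4 2 9 5 / 9 2 7 3 5 6 8 4 1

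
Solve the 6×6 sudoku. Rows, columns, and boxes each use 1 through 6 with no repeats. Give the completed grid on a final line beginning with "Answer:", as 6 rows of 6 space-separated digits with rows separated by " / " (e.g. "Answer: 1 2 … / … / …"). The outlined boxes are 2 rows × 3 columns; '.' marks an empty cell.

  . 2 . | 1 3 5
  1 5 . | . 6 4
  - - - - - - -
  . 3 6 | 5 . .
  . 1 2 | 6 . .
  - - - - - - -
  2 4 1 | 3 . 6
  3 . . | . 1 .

Step 1. [r3c1∈{4}] r3c1's peers cover all but 4 ⇒ r3c1=4.
Step 2. [r6c6∈{2}] r6c6 has the single candidate 2 ⇒ r6c6=2.
Step 3. [r4c5∈{4}] nothing but 4 survives at r4c5. So r4c5=4.
Step 4. [r6c3∈{5}] r6c3 has the single candidate 5. So r6c3=5.
Step 5. [r4c1∈{5}] r4c1 has the single candidate 5, so r4c1=5.
Step 6. [r6c4∈{4}] r6c4 has the single candidate 4, so r6c4=4.
Step 7. [r1c3∈{4}] only 4 remains possible at r1c3. So r1c3=4.
Step 8. [r6c2∈{6}] r6c2 is down to just 6 ⇒ r6c2=6.
Step 9. [r3c6∈{1}] r3c6 has the single candidate 1, so r3c6=1.
Step 10. [r3c5∈{2}] only 2 remains possible at r3c5, so r3c5=2.
Step 11. [r4c6∈{3}] r4c6 is down to just 3, so r4c6=3.
Step 12. [r2c4∈{2}] only 2 remains possible at r2c4. So r2c4=2.
Step 13. [r5c5∈{5}] nothing but 5 survives at r5c5. So r5c5=5.
Step 14. [r2c3∈{3}] r2c3's peers cover all but 3, so r2c3=3.
Step 15. [r1c1∈{6}] r1c1 is down to just 6. So r1c1=6.

Answer: 6 2 4 1 3 5 / 1 5 3 2 6 4 / 4 3 6 5 2 1 / 5 1 2 6 4 3 / 2 4 1 3 5 6 / 3 6 5 4 1 2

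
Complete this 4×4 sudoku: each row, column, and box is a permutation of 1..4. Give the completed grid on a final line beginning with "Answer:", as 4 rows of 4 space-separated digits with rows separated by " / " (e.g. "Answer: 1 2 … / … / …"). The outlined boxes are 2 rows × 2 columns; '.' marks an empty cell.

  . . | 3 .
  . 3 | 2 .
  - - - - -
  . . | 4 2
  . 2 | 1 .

Step 1. [r1c2∈{1,4}] r1c2 is the only open cell in col 2 admitting 4, so r1c2=4.
Step 2. [r2c1∈{1}] only 1 remains possible at r2c1, so r2c1=1.
Step 3. [r4c1∈{3,4}] row 4 places 4 nowhere but r4c1. So r4c1=4.
Step 4. [r1c4∈{1}] nothing but 1 survives at r1c4. So r1c4=1.
Step 5. [r2c4∈{4}] r2c4's peers cover all but 4, so r2c4=4.
Step 6. [r3c1∈{3}] r3c1 has the single candidate 3, so r3c1=3.
Step 7. [r4c4∈{3}] r4c4's peers cover all but 3, so r4c4=3.
Step 8. [r1c1∈{2}] only 2 remains possible at r1c1, so r1c1=2.
Step 9. [r3c2∈{1}] r3c2's peers cover all but 1, so r3c2=1.

Answer: 2 4 3 1 / 1 3 2 4 / 3 1 4 2 / 4 2 1 3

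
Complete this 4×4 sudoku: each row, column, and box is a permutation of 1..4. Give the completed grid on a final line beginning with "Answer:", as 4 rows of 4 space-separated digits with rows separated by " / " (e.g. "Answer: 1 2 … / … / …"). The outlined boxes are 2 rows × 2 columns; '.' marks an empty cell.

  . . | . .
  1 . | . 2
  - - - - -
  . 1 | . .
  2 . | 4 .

Step 1. [r4c2∈{3}] r4c2 has the single candidate 3 ⇒ r4c2=3.
Step 2. [r1c4∈{1,3,4}] r1c4 is the only open cell in col 4 admitting 4. So r1c4=4.
Step 3. [r2c3∈{3}] nothing but 3 survives at r2c3, so r2c3=3.
Step 4. [r3c1∈{4}] nothing but 4 survives at r3c1 ⇒ r3c1=4.
Step 5. [r3c4∈{3}] only 3 remains possible at r3c4. So r3c4=3.
Step 6. [r1c2∈{2}] nothing but 2 survives at r1c2 ⇒ r1c2=2.
Step 7. [r2c2∈{4}] only 4 remains possible at r2c2 ⇒ r2c2=4.
Step 8. [r1c1∈{3}] r1c1 is down to just 3, so r1c1=3.
Step 9. [r1c3∈{1}] only 1 remains possible at r1c3, so r1c3=1.
Step 10. [r3c3∈{2}] only 2 remains possible at r3c3, so r3c3=2.
Step 11. [r4c4∈{1}] nothing but 1 survives at r4c4, so r4c4=1.

Answer: 3 2 1 4 / 1 4 3 2 / 4 1 2 3 / 2 3 4 1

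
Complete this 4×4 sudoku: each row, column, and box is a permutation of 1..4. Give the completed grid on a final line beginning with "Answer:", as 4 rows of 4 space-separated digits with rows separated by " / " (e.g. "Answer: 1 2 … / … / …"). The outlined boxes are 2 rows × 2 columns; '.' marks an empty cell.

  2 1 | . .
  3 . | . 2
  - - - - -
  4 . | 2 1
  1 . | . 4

Step 1. [r4c3∈{3}] only 3 remains possible at r4c3. So r4c3=3.
Step 2. [r2c3∈{1,4}] 1 has one home in row 2: r2c3. So r2c3=1.
Step 3. [r4c2∈{2}] r4c2 is down to just 2 ⇒ r4c2=2.
Step 4. [r2c2∈{4}] only 4 remains possible at r2c2. So r2c2=4.
Step 5. [r1c4∈{3}] r1c4 is down to just 3. So r1c4=3.
Step 6. [r1c3∈{4}] r1c3 is down to just 4 ⇒ r1c3=4.
Step 7. [r3c2∈{3}] r3c2 is down to just 3, so r3c2=3.

Answer: 2 1 4 3 / 3 4 1 2 / 4 3 2 1 / 1 2 3 4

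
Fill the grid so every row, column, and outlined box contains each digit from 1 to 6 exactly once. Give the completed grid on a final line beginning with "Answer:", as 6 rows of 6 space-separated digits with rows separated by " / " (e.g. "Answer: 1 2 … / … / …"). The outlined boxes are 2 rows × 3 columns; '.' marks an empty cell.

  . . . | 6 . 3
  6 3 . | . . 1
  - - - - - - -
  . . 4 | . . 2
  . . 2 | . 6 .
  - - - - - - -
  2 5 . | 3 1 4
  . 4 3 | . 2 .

Step 1. [r4c2∈{1}] r4c2's peers cover all but 1 ⇒ r4c2=1.
Step 2. [r4c6∈{5}] only 5 remains possible at r4c6, so r4c6=5.
Step 3. [r2c3∈{5}] only 5 remains possible at r2c3. So r2c3=5.
Step 4. [r1c1∈{1,4}] r1c1 is the only open cell in col 1 admitting 4 ⇒ r1c1=4.
Step 5. [r4c1∈{3}] only 3 remains possible at r4c1 ⇒ r4c1=3.
Step 6. [r2c5∈{4}] r2c5 is down to just 4. So r2c5=4.
Step 7. [r2c4∈{2}] nothing but 2 survives at r2c4, so r2c4=2.
Step 8. [r6c6∈{6}] only 6 remains possible at r6c6. So r6c6=6.
Step 9. [r5c3∈{6}] nothing but 6 survives at r5c3 ⇒ r5c3=6.
Step 10. [r3c2∈{6}] only 6 remains possible at r3c2 ⇒ r3c2=6.
Step 11. [r3c1∈{5}] nothing but 5 survives at r3c1, so r3c1=5.
Step 12. [r6c1∈{1}] r6c1 has the single candidate 1 ⇒ r6c1=1.
Step 13. [r6c4∈{5}] r6c4 is down to just 5, so r6c4=5.
Step 14. [r1c3∈{1}] nothing but 1 survives at r1c3 ⇒ r1c3=1.
Step 15. [r1c5∈{5}] r1c5's peers cover all but 5, so r1c5=5.
Step 16. [r3c5∈{3}] only 3 remains possible at r3c5. So r3c5=3.
Step 17. [r4c4∈{4}] nothing but 4 survives at r4c4. So r4c4=4.
Step 18. [r3c4∈{1}] nothing but 1 survives at r3c4. So r3c4=1.
Step 19. [r1c2∈{2}] r1c2 is down to just 2. So r1c2=2.

Answer: 4 2 1 6 5 3 / 6 3 5 2 4 1 / 5 6 4 1 3 2 / 3 1 2 4 6 5 / 2 5 6 3 1 4 / 1 4 3 5 2 6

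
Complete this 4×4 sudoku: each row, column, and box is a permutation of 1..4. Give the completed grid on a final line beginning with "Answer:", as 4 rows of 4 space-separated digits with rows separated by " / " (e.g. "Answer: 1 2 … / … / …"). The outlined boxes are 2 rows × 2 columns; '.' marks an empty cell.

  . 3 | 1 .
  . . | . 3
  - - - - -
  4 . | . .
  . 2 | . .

Step 1. [r3c2∈{1}] nothing but 1 survives at r3c2 ⇒ r3c2=1.
Step 2. [r1c4∈{2,4}] r1c4 is the only open cell in row 1 admitting 4, so r1c4=4.
Step 3. [r3c3∈{2,3}] row 3 places 3 nowhere but r3c3. So r3c3=3.
Step 4. [r2c1∈{1,2}] 1 has one home in row 2: r2c1. So r2c1=1.
Step 5. [r4c4∈{1}] r4c4's peers cover all but 1, so r4c4=1.
Step 6. [r2c2∈{4}] nothing but 4 survives at r2c2. So r2c2=4.
Step 7. [r1c1∈{2}] only 2 remains possible at r1c1. So r1c1=2.
Step 8. [r4c3∈{4}] r4c3's peers cover all but 4, so r4c3=4.
Step 9. [r2c3∈{2}] only 2 remains possible at r2c3, so r2c3=2.
Step 10. [r4c1∈{3}] r4c1's peers cover all but 3 ⇒ r4c1=3.
Step 11. [r3c4∈{2}] nothing but 2 survives at r3c4. So r3c4=2.

Answer: 2 3 1 4 / 1 4 2 3 / 4 1 3 2 / 3 2 4 1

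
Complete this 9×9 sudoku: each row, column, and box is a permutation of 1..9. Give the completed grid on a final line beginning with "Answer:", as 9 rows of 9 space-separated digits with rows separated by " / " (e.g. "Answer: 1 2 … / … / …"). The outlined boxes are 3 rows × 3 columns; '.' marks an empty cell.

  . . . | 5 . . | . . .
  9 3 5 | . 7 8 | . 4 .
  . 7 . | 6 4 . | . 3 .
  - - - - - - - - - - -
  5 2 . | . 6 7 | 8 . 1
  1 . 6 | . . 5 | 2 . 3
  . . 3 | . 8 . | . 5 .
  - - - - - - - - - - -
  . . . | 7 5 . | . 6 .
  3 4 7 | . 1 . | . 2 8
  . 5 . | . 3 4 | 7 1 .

Step 1. [r9c9∈{9}] r9c9's peers cover all but 9, so r9c9=9.
Step 2. [r1c5∈{2,9}] col 5 places 2 nowhere but r1c5, so r1c5=2.
Step 3. [r6c2∈{9}] nothing but 9 survives at r6c2. So r6c2=9.
Step 4. [r1c8∈{7,8,9}] 8 has one home in col 8: r1c8. So r1c8=8.
Step 5. [r7c3∈{1,2,8,9}] r7c3 is the only open cell in col 3 admitting 9. So r7c3=9.
Step 6. [r2c4∈{1}] r2c4's peers cover all but 1. So r2c4=1.
Step 7. [r1c2∈{1,6}] in col 2, 6 fits only at r1c2, so r1c2=6.
Step 8. [r4c3∈{4}] r4c3 has the single candidate 4 ⇒ r4c3=4.
Step 9. [r7c6∈{2}] nothing but 2 survives at r7c6. So r7c6=2.
Step 10. [r7c1∈{8}] r7c1 has the single candidate 8. So r7c1=8.
Step 11. [r3c6∈{9}] r3c6's peers cover all but 9, so r3c6=9.
Step 12. [r3c1∈{2}] r3c1 is down to just 2 ⇒ r3c1=2.
Step 13. [r5c5∈{9}] r5c5 is down to just 9, so r5c5=9.
Step 14. [r7c9∈{4}] r7c9's peers cover all but 4. So r7c9=4.
Step 15. [r6c7∈{4,6}] 4 has one home in col 7: r6c7, so r6c7=4.
Step 16. [r6c9∈{6,7}] across row 6, 6 lands solely at r6c9, so r6c9=6.
Step 17. [r1c3∈{1}] r1c3 is down to just 1, so r1c3=1.
Step 18. [r3c7∈{1,5}] 1 has one home in row 3: r3c7. So r3c7=1.
Step 19. [r7c7∈{3}] r7c7's peers cover all but 3. So r7c7=3.
Step 20. [r1c7∈{9}] nothing but 9 survives at r1c7 ⇒ r1c7=9.
Step 21. [r3c3∈{8}] r3c3 has the single candidate 8. So r3c3=8.
Step 22. [r5c8∈{7}] r5c8 has the single candidate 7 ⇒ r5c8=7.
Step 23. [r8c6∈{6}] r8c6's peers cover all but 6. So r8c6=6.
Step 24. [r4c4∈{3}] r4c4's peers cover all but 3, so r4c4=3.
Step 25. [r1c1∈{4}] r1c1's peers cover all but 4. So r1c1=4.
Step 26. [r9c1∈{6}] r9c1 is down to just 6 ⇒ r9c1=6.
Step 27. [r8c7∈{5}] r8c7's peers cover all but 5 ⇒ r8c7=5.
Step 28. [r2c7∈{6}] r2c7 is down to just 6 ⇒ r2c7=6.
Step 29. [r1c6∈{3}] only 3 remains possible at r1c6. So r1c6=3.
Step 30. [r4c8∈{9}] r4c8's peers cover all but 9. So r4c8=9.
Step 31. [r6c1∈{7}] nothing but 7 survives at r6c1, so r6c1=7.
Step 32. [r9c4∈{8}] r9c4 has the single candidate 8. So r9c4=8.
Step 33. [r3c9∈{5}] nothing but 5 survives at r3c9, so r3c9=5.
Step 34. [r8c4∈{9}] r8c4 is down to just 9 ⇒ r8c4=9.
Step 35. [r5c2∈{8}] only 8 remains possible at r5c2, so r5c2=8.
Step 36. [r6c4∈{2}] r6c4's peers cover all but 2. So r6c4=2.
Step 37. [r2c9∈{2}] nothing but 2 survives at r2c9, so r2c9=2.
Step 38. [r5c4∈{4}] only 4 remains possible at r5c4 ⇒ r5c4=4.
Step 39. [r7c2∈{1}] r7c2 has the single candidate 1, so r7c2=1.
Step 40. [r9c3∈{2}] r9c3's peers cover all but 2, so r9c3=2.
Step 41. [r6c6∈{1}] r6c6's peers cover all but 1. So r6c6=1.
Step 42. [r1c9∈{7}] r1c9's peers cover all but 7. So r1c9=7.

Answer: 4 6 1 5 2 3 9 8 7 / 9 3 5 1 7 8 6 4 2 / 2 7 8 6 4 9 1 3 5 / 5 2 4 3 6 7 8 9 1 / 1 8 6 4 9 5 2 7 3 / 7 9 3 2 8 1 4 5 6 / 8 1 9 7 5 2 3 6 4 / 3 4 7 9 1 6 5 2 8 / 6 5 2 8 3 4 7 1 9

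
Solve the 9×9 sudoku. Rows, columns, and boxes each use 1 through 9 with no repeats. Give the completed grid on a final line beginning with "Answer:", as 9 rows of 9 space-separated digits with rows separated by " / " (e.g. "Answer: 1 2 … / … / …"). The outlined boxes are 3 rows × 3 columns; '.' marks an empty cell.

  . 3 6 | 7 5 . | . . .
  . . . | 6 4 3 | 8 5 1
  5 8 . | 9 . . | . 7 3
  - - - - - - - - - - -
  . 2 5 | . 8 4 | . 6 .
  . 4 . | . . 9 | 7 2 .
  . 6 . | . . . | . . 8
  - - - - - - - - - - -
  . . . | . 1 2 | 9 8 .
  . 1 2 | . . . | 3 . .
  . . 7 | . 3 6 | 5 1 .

Step 1. [r8c8∈{4}] r8c8 is down to just 4. So r8c8=4.
Step 2. [r4c1∈{1,3,7,9}] row 4 places 7 nowhere but r4c1. So r4c1=7.
Step 3. [r1c9∈{2,4,9}] col 9 places 4 nowhere but r1c9, so r1c9=4.
Step 4. [r2c3∈{9}] r2c3 has the single candidate 9, so r2c3=9.
Step 5. [r6c1∈{1,3,9}] box 4 places 9 nowhere but r6c1 ⇒ r6c1=9.
Step 6. [r6c4∈{1,2,3,5}] r6c4 is the only open cell in col 4 admitting 2, so r6c4=2.
Step 7. [r6c6∈{1,5,7}] 5 has one home in row 6: r6c6. So r6c6=5.
Step 8. [r5c3∈{1,3,8}] r5c3 is the only open cell in col 3 admitting 8 ⇒ r5c3=8.
Step 9. [r8c6∈{7,8}] across col 6, 7 lands solely at r8c6. So r8c6=7.
Step 10. [r4c7∈{1}] nothing but 1 survives at r4c7 ⇒ r4c7=1.
Step 11. [r6c3∈{1,3}] across row 6, 1 lands solely at r6c3. So r6c3=1.
Step 12. [r1c1∈{1,2}] in col 1, 1 fits only at r1c1. So r1c1=1.
Step 13. [r5c1∈{3}] r5c1's peers cover all but 3. So r5c1=3.
Step 14. [r8c9∈{6}] r8c9 is down to just 6, so r8c9=6.
Step 15. [r8c4∈{5,8}] row 8 places 5 nowhere but r8c4, so r8c4=5.
Step 16. [r7c4∈{4}] r7c4 is down to just 4. So r7c4=4.
Step 17. [r3c5∈{2}] only 2 remains possible at r3c5. So r3c5=2.
Step 18. [r8c1∈{8}] r8c1 is down to just 8. So r8c1=8.
Step 19. [r7c3∈{3}] only 3 remains possible at r7c3, so r7c3=3.
Step 20. [r1c6∈{8}] r1c6 has the single candidate 8, so r1c6=8.
Step 21. [r6c7∈{4}] r6c7 is down to just 4. So r6c7=4.
Step 22. [r4c9∈{9}] r4c9's peers cover all but 9 ⇒ r4c9=9.
Step 23. [r9c1∈{4}] r9c1 has the single candidate 4 ⇒ r9c1=4.
Step 24. [r6c8∈{3}] r6c8's peers cover all but 3, so r6c8=3.
Step 25. [r7c2∈{5}] r7c2 has the single candidate 5. So r7c2=5.
Step 26. [r7c9∈{7}] r7c9's peers cover all but 7, so r7c9=7.
Step 27. [r3c7∈{6}] nothing but 6 survives at r3c7. So r3c7=6.
Step 28. [r2c2∈{7}] r2c2 is down to just 7, so r2c2=7.
Step 29. [r1c8∈{9}] r1c8 has the single candidate 9, so r1c8=9.
Step 30. [r1c7∈{2}] r1c7 is down to just 2 ⇒ r1c7=2.
Step 31. [r9c2∈{9}] nothing but 9 survives at r9c2. So r9c2=9.
Step 32. [r8c5∈{9}] r8c5 is down to just 9 ⇒ r8c5=9.
Step 33. [r5c4∈{1}] r5c4 has the single candidate 1 ⇒ r5c4=1.
Step 34. [r2c1∈{2}] only 2 remains possible at r2c1. So r2c1=2.
Step 35. [r3c3∈{4}] r3c3's peers cover all but 4. So r3c3=4.
Step 36. [r6c5∈{7}] r6c5 has the single candidate 7, so r6c5=7.
Step 37. [r5c5∈{6}] r5c5 is down to just 6 ⇒ r5c5=6.
Step 38. [r3c6∈{1}] nothing but 1 survives at r3c6, so r3c6=1.
Step 39. [r5c9∈{5}] r5c9's peers cover all but 5 ⇒ r5c9=5.
Step 40. [r7c1∈{6}] r7c1 has the single candidate 6. So r7c1=6.
Step 41. [r4c4∈{3}] r4c4 is down to just 3. So r4c4=3.
Step 42. [r9c4∈{8}] r9c4's peers cover all but 8 ⇒ r9c4=8.
Step 43. [r9c9∈{2}] only 2 remains possible at r9c9, so r9c9=2.

Answer: 1 3 6 7 5 8 2 9 4 / 2 7 9 6 4 3 8 5 1 / 5 8 4 9 2 1 6 7 3 / 7 2 5 3 8 4 1 6 9 / 3 4 8 1 6 9 7 2 5 / 9 6 1 2 7 5 4 3 8 / 6 5 3 4 1 2 9 8 7 / 8 1 2 5 9 7 3 4 6 / 4 9 7 8 3 6 5 1 2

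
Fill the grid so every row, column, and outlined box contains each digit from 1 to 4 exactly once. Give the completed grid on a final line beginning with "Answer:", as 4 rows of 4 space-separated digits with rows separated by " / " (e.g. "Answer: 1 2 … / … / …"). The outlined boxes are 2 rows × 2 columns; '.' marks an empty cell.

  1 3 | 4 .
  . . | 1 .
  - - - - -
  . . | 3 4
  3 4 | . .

Step 1. [r2c2∈{2}] nothing but 2 survives at r2c2, so r2c2=2.
Step 2. [r1c4∈{2}] r1c4 has the single candidate 2 ⇒ r1c4=2.
Step 3. [r3c2∈{1}] r3c2's peers cover all but 1. So r3c2=1.
Step 4. [r2c4∈{3}] r2c4 has the single candidate 3. So r2c4=3.
Step 5. [r4c4∈{1}] r4c4's peers cover all but 1, so r4c4=1.
Step 6. [r3c1∈{2}] r3c1's peers cover all but 2. So r3c1=2.
Step 7. [r4c3∈{2}] r4c3 is down to just 2. So r4c3=2.
Step 8. [r2c1∈{4}] nothing but 4 survives at r2c1. So r2c1=4.

Answer: 1 3 4 2 / 4 2 1 3 / 2 1 3 4 / 3 4 2 1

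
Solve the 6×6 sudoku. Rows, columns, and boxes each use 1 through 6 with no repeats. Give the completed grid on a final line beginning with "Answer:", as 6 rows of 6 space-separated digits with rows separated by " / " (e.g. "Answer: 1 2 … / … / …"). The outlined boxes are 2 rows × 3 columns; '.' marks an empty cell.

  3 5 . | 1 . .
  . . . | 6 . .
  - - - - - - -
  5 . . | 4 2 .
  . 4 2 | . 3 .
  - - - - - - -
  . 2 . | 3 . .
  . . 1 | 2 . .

Step 1. [r1c5∈{4}] only 4 remains possible at r1c5, so r1c5=4.
Step 2. [r5c3∈{4,5,6}] col 3 places 5 nowhere but r5c3. So r5c3=5.
Step 3. [r2c1∈{1,2,4}] col 1 places 2 nowhere but r2c1 ⇒ r2c1=2.
Step 4. [r4c1∈{1,6}] across col 1, 1 lands solely at r4c1. So r4c1=1.
Step 5. [r4c6∈{5,6}] in row 4, 6 fits only at r4c6. So r4c6=6.
Step 6. [r6c2∈{3,6}] 3 has one home in row 6: r6c2, so r6c2=3.
Step 7. [r2c5∈{5}] r2c5's peers cover all but 5, so r2c5=5.
Step 8. [r5c5∈{1,6}] col 5 places 1 nowhere but r5c5 ⇒ r5c5=1.
Step 9. [r5c1∈{4,6}] in row 5, 6 fits only at r5c1, so r5c1=6.
Step 10. [r6c6∈{4,5}] in row 6, 5 fits only at r6c6 ⇒ r6c6=5.
Step 11. [r3c2∈{6}] r3c2 has the single candidate 6. So r3c2=6.
Step 12. [r3c3∈{3}] r3c3 has the single candidate 3, so r3c3=3.
Step 13. [r1c6∈{2}] only 2 remains possible at r1c6, so r1c6=2.
Step 14. [r4c4∈{5}] nothing but 5 survives at r4c4 ⇒ r4c4=5.
Step 15. [r6c5∈{6}] only 6 remains possible at r6c5 ⇒ r6c5=6.
Step 16. [r3c6∈{1}] r3c6 is down to just 1. So r3c6=1.
Step 17. [r1c3∈{6}] r1c3's peers cover all but 6 ⇒ r1c3=6.
Step 18. [r2c2∈{1}] r2c2's peers cover all but 1. So r2c2=1.
Step 19. [r2c3∈{4}] r2c3's peers cover all but 4. So r2c3=4.
Step 20. [r5c6∈{4}] r5c6's peers cover all but 4. So r5c6=4.
Step 21. [r6c1∈{4}] nothing but 4 survives at r6c1. So r6c1=4.
Step 22. [r2c6∈{3}] only 3 remains possible at r2c6. So r2c6=3.

Answer: 3 5 6 1 4 2 / 2 1 4 6 5 3 / 5 6 3 4 2 1 / 1 4 2 5 3 6 / 6 2 5 3 1 4 / 4 3 1 2 6 5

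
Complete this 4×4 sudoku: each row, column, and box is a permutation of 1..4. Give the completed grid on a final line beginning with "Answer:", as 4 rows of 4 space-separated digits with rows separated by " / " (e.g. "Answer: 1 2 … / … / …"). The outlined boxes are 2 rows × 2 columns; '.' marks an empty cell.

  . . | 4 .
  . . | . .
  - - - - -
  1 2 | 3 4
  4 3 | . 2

Step 1. [r2c3∈{1,2}] col 3 places 2 nowhere but r2c3. So r2c3=2.
Step 2. [r1c2∈{1}] r1c2's peers cover all but 1. So r1c2=1.
Step 3. [r2c1∈{3}] only 3 remains possible at r2c1, so r2c1=3.
Step 4. [r2c4∈{1}] nothing but 1 survives at r2c4. So r2c4=1.
Step 5. [r1c4∈{3}] r1c4 has the single candidate 3. So r1c4=3.
Step 6. [r2c2∈{4}] r2c2's peers cover all but 4 ⇒ r2c2=4.
Step 7. [r1c1∈{2}] r1c1 has the single candidate 2, so r1c1=2.
Step 8. [r4c3∈{1}] nothing but 1 survives at r4c3. So r4c3=1.

Answer: 2 1 4 3 / 3 4 2 1 / 1 2 3 4 / 4 3 1 2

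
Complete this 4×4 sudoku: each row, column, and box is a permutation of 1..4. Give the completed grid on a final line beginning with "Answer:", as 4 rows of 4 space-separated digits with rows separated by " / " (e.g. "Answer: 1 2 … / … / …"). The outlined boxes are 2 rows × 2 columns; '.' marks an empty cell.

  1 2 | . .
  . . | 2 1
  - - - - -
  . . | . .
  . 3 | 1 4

Step 1. [r2c2∈{4}] r2c2's peers cover all but 4. So r2c2=4.
Step 2. [r3c3∈{3}] nothing but 3 survives at r3c3 ⇒ r3c3=3.
Step 3. [r3c1∈{2,4}] across row 3, 4 lands solely at r3c1. So r3c1=4.
Step 4. [r1c4∈{3}] r1c4's peers cover all but 3, so r1c4=3.
Step 5. [r2c1∈{3}] r2c1 has the single candidate 3 ⇒ r2c1=3.
Step 6. [r3c4∈{2}] r3c4 has the single candidate 2, so r3c4=2.
Step 7. [r3c2∈{1}] only 1 remains possible at r3c2. So r3c2=1.
Step 8. [r4c1∈{2}] nothing but 2 survives at r4c1, so r4c1=2.
Step 9. [r1c3∈{4}] r1c3 has the single candidate 4 ⇒ r1c3=4.

Answer: 1 2 4 3 / 3 4 2 1 / 4 1 3 2 / 2 3 1 4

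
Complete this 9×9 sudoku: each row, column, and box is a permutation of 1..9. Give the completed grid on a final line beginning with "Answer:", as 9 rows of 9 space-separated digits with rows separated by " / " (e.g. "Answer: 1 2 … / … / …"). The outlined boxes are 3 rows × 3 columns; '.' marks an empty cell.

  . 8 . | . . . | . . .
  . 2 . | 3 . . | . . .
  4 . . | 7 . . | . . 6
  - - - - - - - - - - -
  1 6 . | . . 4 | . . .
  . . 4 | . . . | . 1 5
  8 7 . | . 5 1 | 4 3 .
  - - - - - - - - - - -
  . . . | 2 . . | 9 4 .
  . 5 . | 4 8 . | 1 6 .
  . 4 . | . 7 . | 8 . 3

Step 1. [r7c6∈{3,5,6}] row 7 places 5 nowhere but r7c6, so r7c6=5.
Step 2. [r1c4∈{1,5,6,9}] r1c4 is the only open cell in col 4 admitting 5. So r1c4=5.
Step 3. [r2c1∈{5,6,7,9}] in col 1, 5 fits only at r2c1. So r2c1=5.
Step 4. [r2c7∈{7}] r2c7 has the single candidate 7 ⇒ r2c7=7.
Step 5. [r4c7∈{2}] nothing but 2 survives at r4c7. So r4c7=2.
Step 6. [r6c9∈{9}] r6c9 is down to just 9. So r6c9=9.
Step 7. [r5c6∈{2,3,6,7,8,9}] 7 has one home in row 5: r5c6. So r5c6=7.
Step 8. [r5c5∈{2,3,6,9}] r5c5 is the only open cell in box 5 admitting 2. So r5c5=2.
Step 9. [r9c4∈{1,6,9}] across col 4, 1 lands solely at r9c4 ⇒ r9c4=1.
Step 10. [r7c3∈{1,3,6,7,8}] r7c3 is the only open cell in row 7 admitting 8, so r7c3=8.
Step 11. [r8c6∈{3,9}] across col 6, 3 lands solely at r8c6 ⇒ r8c6=3.
Step 12. [r9c6∈{6,9}] in box 8, 9 fits only at r9c6. So r9c6=9.
Step 13. [r7c5∈{6}] r7c5 is down to just 6, so r7c5=6.
Step 14. [r7c9∈{7}] r7c9 is down to just 7 ⇒ r7c9=7.
Step 15. [r8c9∈{2}] nothing but 2 survives at r8c9 ⇒ r8c9=2.
Step 16. [r1c7∈{3}] r1c7 is down to just 3. So r1c7=3.
Step 17. [r5c4∈{6,8,9}] row 5 places 8 nowhere but r5c4 ⇒ r5c4=8.
Step 18. [r4c9∈{8}] r4c9's peers cover all but 8, so r4c9=8.
Step 19. [r7c2∈{1,3}] in row 7, 1 fits only at r7c2. So r7c2=1.
Step 20. [r4c4∈{9}] nothing but 9 survives at r4c4 ⇒ r4c4=9.
Step 21. [r9c1∈{2,6}] col 1 places 2 nowhere but r9c1, so r9c1=2.
Step 22. [r1c1∈{6,7,9}] in col 1, 6 fits only at r1c1 ⇒ r1c1=6.
Step 23. [r1c3∈{1,7,9}] 7 has one home in row 1: r1c3 ⇒ r1c3=7.
Step 24. [r8c3∈{9}] r8c3 is down to just 9, so r8c3=9.
Step 25. [r3c2∈{3,9}] 9 has one home in box 1: r3c2 ⇒ r3c2=9.
Step 26. [r3c5∈{1}] r3c5's peers cover all but 1, so r3c5=1.
Step 27. [r1c6∈{2}] nothing but 2 survives at r1c6, so r1c6=2.
Step 28. [r3c8∈{2,5,8}] row 3 places 2 nowhere but r3c8. So r3c8=2.
Step 29. [r1c8∈{9}] nothing but 9 survives at r1c8, so r1c8=9.
Step 30. [r1c5∈{4}] only 4 remains possible at r1c5. So r1c5=4.
Step 31. [r5c2∈{3}] only 3 remains possible at r5c2, so r5c2=3.
Step 32. [r2c9∈{1,4}] row 2 places 4 nowhere but r2c9, so r2c9=4.
Step 33. [r3c6∈{8}] r3c6 has the single candidate 8, so r3c6=8.
Step 34. [r5c1∈{9}] r5c1's peers cover all but 9. So r5c1=9.
Step 35. [r4c5∈{3}] only 3 remains possible at r4c5 ⇒ r4c5=3.
Step 36. [r4c8∈{7}] nothing but 7 survives at r4c8. So r4c8=7.
Step 37. [r6c3∈{2}] r6c3 has the single candidate 2. So r6c3=2.
Step 38. [r2c5∈{9}] only 9 remains possible at r2c5, so r2c5=9.
Step 39. [r5c7∈{6}] nothing but 6 survives at r5c7. So r5c7=6.
Step 40. [r9c8∈{5}] r9c8 is down to just 5. So r9c8=5.
Step 41. [r8c1∈{7}] nothing but 7 survives at r8c1 ⇒ r8c1=7.
Step 42. [r7c1∈{3}] r7c1's peers cover all but 3 ⇒ r7c1=3.
Step 43. [r2c8∈{8}] r2c8's peers cover all but 8. So r2c8=8.
Step 44. [r4c3∈{5}] nothing but 5 survives at r4c3. So r4c3=5.
Step 45. [r1c9∈{1}] r1c9 has the single candidate 1. So r1c9=1.
Step 46. [r9c3∈{6}] only 6 remains possible at r9c3, so r9c3=6.
Step 47. [r2c3∈{1}] only 1 remains possible at r2c3. So r2c3=1.
Step 48. [r6c4∈{6}] r6c4 is down to just 6. So r6c4=6.
Step 49. [r3c3∈{3}] r3c3 is down to just 3 ⇒ r3c3=3.
Step 50. [r2c6∈{6}] r2c6 is down to just 6, so r2c6=6.
Step 51. [r3c7∈{5}] only 5 remains possible at r3c7. So r3c7=5.

Answer: 6 8 7 5 4 2 3 9 1 / 5 2 1 3 9 6 7 8 4 / 4 9 3 7 1 8 5 2 6 / 1 6 5 9 3 4 2 7 8 / 9 3 4 8 2 7 6 1 5 / 8 7 2 6 5 1 4 3 9 / 3 1 8 2 6 5 9 4 7 / 7 5 9 4 8 3 1 6 2 / 2 4 6 1 7 9 8 5 3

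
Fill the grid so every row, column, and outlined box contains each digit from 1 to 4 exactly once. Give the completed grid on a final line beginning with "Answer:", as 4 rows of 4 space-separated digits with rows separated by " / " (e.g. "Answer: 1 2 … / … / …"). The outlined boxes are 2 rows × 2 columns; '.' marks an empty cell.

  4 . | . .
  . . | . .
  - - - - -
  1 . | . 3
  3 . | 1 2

Step 1. [r3c2∈{2,4}] row 3 places 2 nowhere but r3c2 ⇒ r3c2=2.
Step 2. [r1c4∈{1}] only 1 remains possible at r1c4, so r1c4=1.
Step 3. [r1c3∈{2,3}] r1c3 is the only open cell in row 1 admitting 2 ⇒ r1c3=2.
Step 4. [r2c3∈{3,4}] col 3 places 3 nowhere but r2c3 ⇒ r2c3=3.
Step 5. [r2c4∈{4}] nothing but 4 survives at r2c4, so r2c4=4.
Step 6. [r2c1∈{2}] nothing but 2 survives at r2c1, so r2c1=2.
Step 7. [r1c2∈{3}] r1c2 is down to just 3 ⇒ r1c2=3.
Step 8. [r3c3∈{4}] r3c3's peers cover all but 4, so r3c3=4.
Step 9. [r2c2∈{1}] r2c2's peers cover all but 1. So r2c2=1.
Step 10. [r4c2∈{4}] r4c2 has the single candidate 4 ⇒ r4c2=4.

Answer: 4 3 2 1 / 2 1 3 4 / 1 2 4 3 / 3 4 1 2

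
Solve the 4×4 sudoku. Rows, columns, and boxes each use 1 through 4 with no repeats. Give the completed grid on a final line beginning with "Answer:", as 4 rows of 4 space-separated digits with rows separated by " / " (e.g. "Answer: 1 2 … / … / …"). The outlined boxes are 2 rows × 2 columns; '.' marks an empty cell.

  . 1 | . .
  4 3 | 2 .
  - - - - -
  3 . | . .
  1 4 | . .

Step 1. [r4c3∈{3}] r4c3 is down to just 3, so r4c3=3.
Step 2. [r3c3∈{1,4}] col 3 places 1 nowhere but r3c3 ⇒ r3c3=1.
Step 3. [r3c4∈{2,4}] in row 3, 4 fits only at r3c4. So r3c4=4.
Step 4. [r1c1∈{2}] r1c1 has the single candidate 2 ⇒ r1c1=2.
Step 5. [r4c4∈{2}] r4c4 has the single candidate 2. So r4c4=2.
Step 6. [r2c4∈{1}] r2c4 is down to just 1, so r2c4=1.
Step 7. [r1c3∈{4}] r1c3 is down to just 4 ⇒ r1c3=4.
Step 8. [r3c2∈{2}] r3c2 has the single candidate 2. So r3c2=2.
Step 9. [r1c4∈{3}] only 3 remains possible at r1c4, so r1c4=3.

Answer: 2 1 4 3 / 4 3 2 1 / 3 2 1 4 / 1 4 3 2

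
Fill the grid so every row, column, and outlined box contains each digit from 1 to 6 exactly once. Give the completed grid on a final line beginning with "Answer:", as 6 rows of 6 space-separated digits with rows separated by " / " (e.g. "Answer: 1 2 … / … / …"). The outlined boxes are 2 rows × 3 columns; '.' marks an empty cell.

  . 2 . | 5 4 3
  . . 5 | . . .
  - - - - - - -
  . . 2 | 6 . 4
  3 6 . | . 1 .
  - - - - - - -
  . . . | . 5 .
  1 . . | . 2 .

Step 1. [r2c2∈{1,3,4}] across row 2, 3 lands solely at r2c2, so r2c2=3.
Step 2. [r5c2∈{4}] only 4 remains possible at r5c2, so r5c2=4.
Step 3. [r1c1∈{6}] only 6 remains possible at r1c1 ⇒ r1c1=6.
Step 4. [r6c6∈{6}] r6c6 is down to just 6 ⇒ r6c6=6.
Step 5. [r4c4∈{2}] r4c4 has the single candidate 2. So r4c4=2.
Step 6. [r2c4∈{1}] r2c4's peers cover all but 1, so r2c4=1.
Step 7. [r5c4∈{3}] r5c4 has the single candidate 3 ⇒ r5c4=3.
Step 8. [r3c2∈{1,5}] row 3 places 1 nowhere but r3c2 ⇒ r3c2=1.
Step 9. [r1c3∈{1}] r1c3 has the single candidate 1 ⇒ r1c3=1.
Step 10. [r5c1∈{2}] nothing but 2 survives at r5c1. So r5c1=2.
Step 11. [r3c1∈{5}] r3c1 has the single candidate 5, so r3c1=5.
Step 12. [r5c3∈{6}] r5c3 is down to just 6 ⇒ r5c3=6.
Step 13. [r2c6∈{2}] r2c6 is down to just 2 ⇒ r2c6=2.
Step 14. [r6c2∈{5}] r6c2's peers cover all but 5, so r6c2=5.
Step 15. [r3c5∈{3}] r3c5 is down to just 3. So r3c5=3.
Step 16. [r2c5∈{6}] r2c5 has the single candidate 6. So r2c5=6.
Step 17. [r4c3∈{4}] nothing but 4 survives at r4c3, so r4c3=4.
Step 18. [r6c3∈{3}] r6c3's peers cover all but 3. So r6c3=3.
Step 19. [r2c1∈{4}] r2c1 has the single candidate 4, so r2c1=4.
Step 20. [r4c6∈{5}] r4c6 has the single candidate 5. So r4c6=5.
Step 21. [r6c4∈{4}] r6c4 has the single candidate 4 ⇒ r6c4=4.
Step 22. [r5c6∈{1}] nothing but 1 survives at r5c6, so r5c6=1.

Answer: 6 2 1 5 4 3 / 4 3 5 1 6 2 / 5 1 2 6 3 4 / 3 6 4 2 1 5 / 2 4 6 3 5 1 / 1 5 3 4 2 6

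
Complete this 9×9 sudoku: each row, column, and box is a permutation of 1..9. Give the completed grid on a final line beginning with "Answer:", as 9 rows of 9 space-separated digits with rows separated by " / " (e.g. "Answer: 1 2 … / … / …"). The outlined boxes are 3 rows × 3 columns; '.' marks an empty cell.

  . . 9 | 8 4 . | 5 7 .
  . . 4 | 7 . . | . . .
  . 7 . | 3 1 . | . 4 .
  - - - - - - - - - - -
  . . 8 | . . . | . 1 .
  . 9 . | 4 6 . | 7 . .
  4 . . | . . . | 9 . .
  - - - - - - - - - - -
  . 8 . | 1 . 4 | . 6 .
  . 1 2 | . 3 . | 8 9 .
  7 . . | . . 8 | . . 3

Step 1. [r7c7∈{2}] r7c7 is down to just 2, so r7c7=2.
Step 2. [r9c8∈{5}] r9c8 has the single candidate 5. So r9c8=5.
Step 3. [r3c7∈{6}] r3c7 has the single candidate 6. So r3c7=6.
Step 4. [r3c3∈{5}] r3c3's peers cover all but 5, so r3c3=5.
Step 5. [r6c3∈{1,3,6,7}] 7 has one home in col 3: r6c3 ⇒ r6c3=7.
Step 6. [r6c6∈{1,2,3,5}] 1 has one home in row 6: r6c6, so r6c6=1.
Step 7. [r6c5∈{2,5,8}] 8 has one home in col 5: r6c5, so r6c5=8.
Step 8. [r8c9∈{4,7}] across row 8, 4 lands solely at r8c9 ⇒ r8c9=4.
Step 9. [r8c6∈{5,6,7}] r8c6 is the only open cell in row 8 admitting 7 ⇒ r8c6=7.
Step 10. [r7c1∈{3,5,9}] 9 has one home in col 1: r7c1, so r7c1=9.
Step 11. [r8c1∈{5,6}] across box 7, 5 lands solely at r8c1 ⇒ r8c1=5.
Step 12. [r4c5∈{2,5,7,9}] r4c5 is the only open cell in row 4 admitting 7, so r4c5=7.
Step 13. [r5c3∈{1,3}] across col 3, 1 lands solely at r5c3. So r5c3=1.
Step 14. [r9c3∈{6}] r9c3 is down to just 6, so r9c3=6.
Step 15. [r2c1∈{1,2,3,6,8}] 3 in box 3 is pinned to row 2. So r2c1≠3.
Step 16. [r4c7∈{3,4}] in row 4, 4 fits only at r4c7 ⇒ r4c7=4.
Step 17. [r2c7∈{1,3}] r2c7 is the only open cell in col 7 admitting 3 ⇒ r2c7=3.
Step 18. [r7c5∈{5}] r7c5's peers cover all but 5. So r7c5=5.
Step 19. [r2c6∈{2,5,6,9}] row 2 places 5 nowhere but r2c6 ⇒ r2c6=5.
Step 20. [r5c9∈{2,5,8}] r5c9 is the only open cell in row 5 admitting 5 ⇒ r5c9=5.
Step 21. [r5c8∈{2,3,8}] row 5 places 8 nowhere but r5c8, so r5c8=8.
Step 22. [r2c8∈{2}] only 2 remains possible at r2c8, so r2c8=2.
Step 23. [r2c2∈{6}] only 6 remains possible at r2c2 ⇒ r2c2=6.
Step 24. [r4c1∈{2,3,6}] in col 1, 6 fits only at r4c1, so r4c1=6.
Step 25. [r4c9∈{2}] r4c9 has the single candidate 2. So r4c9=2.
Step 26. [r2c5∈{9}] r2c5 is down to just 9, so r2c5=9.
Step 27. [r3c6∈{2}] only 2 remains possible at r3c6, so r3c6=2.
Step 28. [r6c4∈{2,5}] 2 has one home in box 5: r6c4. So r6c4=2.
Step 29. [r1c2∈{2,3}] in col 2, 2 fits only at r1c2. So r1c2=2.
Step 30. [r1c1∈{1,3}] r1c1 is the only open cell in row 1 admitting 3 ⇒ r1c1=3.
Step 31. [r2c1∈{1,8}] col 1 places 1 nowhere but r2c1. So r2c1=1.
Step 32. [r6c2∈{3,5}] row 6 places 5 nowhere but r6c2, so r6c2=5.
Step 33. [r4c6∈{3,9}] in col 6, 9 fits only at r4c6 ⇒ r4c6=9.
Step 34. [r3c1∈{8}] r3c1 is down to just 8 ⇒ r3c1=8.
Step 35. [r5c6∈{3}] r5c6's peers cover all but 3 ⇒ r5c6=3.
Step 36. [r8c4∈{6}] r8c4 is down to just 6. So r8c4=6.
Step 37. [r4c2∈{3}] only 3 remains possible at r4c2. So r4c2=3.
Step 38. [r7c9∈{7}] r7c9's peers cover all but 7, so r7c9=7.
Step 39. [r7c3∈{3}] only 3 remains possible at r7c3, so r7c3=3.
Step 40. [r4c4∈{5}] r4c4's peers cover all but 5, so r4c4=5.
Step 41. [r6c9∈{6}] r6c9 is down to just 6 ⇒ r6c9=6.
Step 42. [r1c6∈{6}] only 6 remains possible at r1c6. So r1c6=6.
Step 43. [r9c7∈{1}] r9c7 is down to just 1. So r9c7=1.
Step 44. [r9c5∈{2}] r9c5 is down to just 2, so r9c5=2.
Step 45. [r2c9∈{8}] only 8 remains possible at r2c9, so r2c9=8.
Step 46. [r6c8∈{3}] r6c8 has the single candidate 3 ⇒ r6c8=3.
Step 47. [r9c4∈{9}] r9c4's peers cover all but 9, so r9c4=9.
Step 48. [r3c9∈{9}] only 9 remains possible at r3c9 ⇒ r3c9=9.
Step 49. [r9c2∈{4}] r9c2 has the single candidate 4. So r9c2=4.
Step 50. [r1c9∈{1}] only 1 remains possible at r1c9 ⇒ r1c9=1.
Step 51. [r5c1∈{2}] only 2 remains possible at r5c1, so r5c1=2.

Answer: 3 2 9 8 4 6 5 7 1 / 1 6 4 7 9 5 3 2 8 / 8 7 5 3 1 2 6 4 9 / 6 3 8 5 7 9 4 1 2 / 2 9 1 4 6 3 7 8 5 / 4 5 7 2 8 1 9 3 6 / 9 8 3 1 5 4 2 6 7 / 5 1 2 6 3 7 8 9 4 / 7 4 6 9 2 8 1 5 3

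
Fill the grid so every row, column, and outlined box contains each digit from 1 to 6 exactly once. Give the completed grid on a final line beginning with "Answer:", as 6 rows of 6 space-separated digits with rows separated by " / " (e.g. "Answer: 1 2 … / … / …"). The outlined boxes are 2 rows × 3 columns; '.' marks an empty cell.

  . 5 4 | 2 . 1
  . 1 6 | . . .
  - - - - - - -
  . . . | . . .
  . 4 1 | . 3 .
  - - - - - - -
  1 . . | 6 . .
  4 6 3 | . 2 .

Step 1. [r4c4∈{5}] nothing but 5 survives at r4c4 ⇒ r4c4=5.
Step 2. [r3c1∈{2,3,5,6}] across col 1, 5 lands solely at r3c1 ⇒ r3c1=5.
Step 3. [r3c3∈{2}] nothing but 2 survives at r3c3, so r3c3=2.
Step 4. [r6c6∈{5}] nothing but 5 survives at r6c6 ⇒ r6c6=5.
Step 5. [r5c5∈{4}] nothing but 4 survives at r5c5 ⇒ r5c5=4.
Step 6. [r2c4∈{3,4}] in col 4, 3 fits only at r2c4, so r2c4=3.
Step 7. [r3c4∈{1,4}] r3c4 is the only open cell in col 4 admitting 4, so r3c4=4.
Step 8. [r3c6∈{6}] only 6 remains possible at r3c6, so r3c6=6.
Step 9. [r6c4∈{1}] r6c4's peers cover all but 1 ⇒ r6c4=1.
Step 10. [r3c5∈{1}] only 1 remains possible at r3c5 ⇒ r3c5=1.
Step 11. [r1c5∈{6}] r1c5 is down to just 6, so r1c5=6.
Step 12. [r2c1∈{2}] r2c1 is down to just 2, so r2c1=2.
Step 13. [r4c1∈{6}] r4c1 is down to just 6 ⇒ r4c1=6.
Step 14. [r4c6∈{2}] r4c6 is down to just 2, so r4c6=2.
Step 15. [r5c6∈{3}] r5c6's peers cover all but 3, so r5c6=3.
Step 16. [r2c6∈{4}] r2c6 has the single candidate 4. So r2c6=4.
Step 17. [r1c1∈{3}] r1c1's peers cover all but 3 ⇒ r1c1=3.
Step 18. [r2c5∈{5}] nothing but 5 survives at r2c5 ⇒ r2c5=5.
Step 19. [r5c3∈{5}] r5c3 is down to just 5. So r5c3=5.
Step 20. [r3c2∈{3}] r3c2's peers cover all but 3 ⇒ r3c2=3.
Step 21. [r5c2∈{2}] r5c2's peers cover all but 2, so r5c2=2.

Answer: 3 5 4 2 6 1 / 2 1 6 3 5 4 / 5 3 2 4 1 6 / 6 4 1 5 3 2 / 1 2 5 6 4 3 / 4 6 3 1 2 5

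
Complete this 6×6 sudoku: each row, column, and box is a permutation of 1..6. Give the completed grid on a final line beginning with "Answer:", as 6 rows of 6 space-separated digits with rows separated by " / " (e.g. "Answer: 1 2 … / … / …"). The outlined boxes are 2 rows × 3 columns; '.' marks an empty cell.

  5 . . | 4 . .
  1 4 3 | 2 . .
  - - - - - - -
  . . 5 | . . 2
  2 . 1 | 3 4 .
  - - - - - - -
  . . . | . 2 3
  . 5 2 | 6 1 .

Step 1. [r4c2∈{6}] only 6 remains possible at r4c2. So r4c2=6.
Step 2. [r3c1∈{3,4}] row 3 places 4 nowhere but r3c1. So r3c1=4.
Step 3. [r1c3∈{6}] r1c3's peers cover all but 6, so r1c3=6.
Step 4. [r2c6∈{5,6}] r2c6 is the only open cell in col 6 admitting 6 ⇒ r2c6=6.
Step 5. [r2c5∈{5}] r2c5's peers cover all but 5, so r2c5=5.
Step 6. [r3c5∈{6}] nothing but 6 survives at r3c5. So r3c5=6.
Step 7. [r5c2∈{1}] nothing but 1 survives at r5c2 ⇒ r5c2=1.
Step 8. [r6c1∈{3}] r6c1 has the single candidate 3. So r6c1=3.
Step 9. [r3c2∈{3}] nothing but 3 survives at r3c2 ⇒ r3c2=3.
Step 10. [r5c1∈{6}] only 6 remains possible at r5c1, so r5c1=6.
Step 11. [r1c5∈{3}] only 3 remains possible at r1c5, so r1c5=3.
Step 12. [r6c6∈{4}] r6c6's peers cover all but 4, so r6c6=4.
Step 13. [r3c4∈{1}] r3c4 has the single candidate 1. So r3c4=1.
Step 14. [r1c6∈{1}] r1c6 has the single candidate 1 ⇒ r1c6=1.
Step 15. [r5c4∈{5}] nothing but 5 survives at r5c4, so r5c4=5.
Step 16. [r5c3∈{4}] r5c3 is down to just 4, so r5c3=4.
Step 17. [r4c6∈{5}] nothing but 5 survives at r4c6 ⇒ r4c6=5.
Step 18. [r1c2∈{2}] only 2 remains possible at r1c2 ⇒ r1c2=2.

Answer: 5 2 6 4 3 1 / 1 4 3 2 5 6 / 4 3 5 1 6 2 / 2 6 1 3 4 5 / 6 1 4 5 2 3 / 3 5 2 6 1 4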